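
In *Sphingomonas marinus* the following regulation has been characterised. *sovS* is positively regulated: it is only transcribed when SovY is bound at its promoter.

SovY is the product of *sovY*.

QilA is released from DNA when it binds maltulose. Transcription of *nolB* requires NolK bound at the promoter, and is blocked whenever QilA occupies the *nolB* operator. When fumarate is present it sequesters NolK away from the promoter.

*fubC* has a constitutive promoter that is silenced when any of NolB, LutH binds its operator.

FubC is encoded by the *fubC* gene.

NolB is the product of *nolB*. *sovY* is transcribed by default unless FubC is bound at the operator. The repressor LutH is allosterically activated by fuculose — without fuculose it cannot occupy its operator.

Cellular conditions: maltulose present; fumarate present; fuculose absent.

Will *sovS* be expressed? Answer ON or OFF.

Fumarate is present, so NolK is inactive.
Maltulose is present, so QilA is inactive.
Required activator NolK is absent, so *nolB* is not transcribed.
So NolB is not produced.
Fuculose is absent, so LutH is inactive.
With no repressor bound, *fubC* is transcribed.
So FubC is produced and active.
With repressor FubC bound, *sovY* is not transcribed.
So SovY is not produced.
Required activator SovY is absent, so *sovS* is not transcribed.

OFF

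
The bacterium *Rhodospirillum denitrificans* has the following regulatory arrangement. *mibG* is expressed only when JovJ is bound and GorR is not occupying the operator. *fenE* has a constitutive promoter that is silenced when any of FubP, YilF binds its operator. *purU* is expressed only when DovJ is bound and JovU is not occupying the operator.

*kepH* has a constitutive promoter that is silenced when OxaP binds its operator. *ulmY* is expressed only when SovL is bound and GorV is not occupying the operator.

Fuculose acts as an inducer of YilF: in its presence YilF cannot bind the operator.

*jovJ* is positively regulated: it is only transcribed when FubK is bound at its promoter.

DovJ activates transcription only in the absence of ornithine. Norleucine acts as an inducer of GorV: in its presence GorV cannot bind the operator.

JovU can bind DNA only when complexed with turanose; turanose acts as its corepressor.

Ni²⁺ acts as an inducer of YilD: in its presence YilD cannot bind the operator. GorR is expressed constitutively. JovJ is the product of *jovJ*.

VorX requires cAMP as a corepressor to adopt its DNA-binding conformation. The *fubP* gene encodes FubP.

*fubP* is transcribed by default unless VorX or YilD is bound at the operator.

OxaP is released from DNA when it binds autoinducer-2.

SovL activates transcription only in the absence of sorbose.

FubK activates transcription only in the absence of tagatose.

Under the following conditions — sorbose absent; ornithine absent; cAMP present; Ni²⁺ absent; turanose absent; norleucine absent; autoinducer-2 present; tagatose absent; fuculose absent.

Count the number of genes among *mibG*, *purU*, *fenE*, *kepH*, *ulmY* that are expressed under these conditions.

Tagatose is absent, so FubK is active.
No repressor is bound and FubK is active, so *jovJ* is transcribed.
So JovJ is produced and active.
GorR is produced constitutively and is active.
With repressor GorR bound, *mibG* is not transcribed.
→ *mibG* is OFF.
Turanose is absent, so JovU is inactive.
Ornithine is absent, so DovJ is active.
No repressor is bound and DovJ is active, so *purU* is transcribed.
→ *purU* is ON.
cAMP is present, so VorX is active.
Ni²⁺ is absent, so YilD is active.
With repressor VorX bound, *fubP* is not transcribed.
So FubP is not produced.
Fuculose is absent, so YilF is active.
With repressor YilF bound, *fenE* is not transcribed.
→ *fenE* is OFF.
Autoinducer-2 is present, so OxaP is inactive.
With no repressor bound, *kepH* is transcribed.
→ *kepH* is ON.
Norleucine is absent, so GorV is active.
Sorbose is absent, so SovL is active.
With repressor GorV bound, *ulmY* is not transcribed.
→ *ulmY* is OFF.
2 of the 5 genes are transcribed.

2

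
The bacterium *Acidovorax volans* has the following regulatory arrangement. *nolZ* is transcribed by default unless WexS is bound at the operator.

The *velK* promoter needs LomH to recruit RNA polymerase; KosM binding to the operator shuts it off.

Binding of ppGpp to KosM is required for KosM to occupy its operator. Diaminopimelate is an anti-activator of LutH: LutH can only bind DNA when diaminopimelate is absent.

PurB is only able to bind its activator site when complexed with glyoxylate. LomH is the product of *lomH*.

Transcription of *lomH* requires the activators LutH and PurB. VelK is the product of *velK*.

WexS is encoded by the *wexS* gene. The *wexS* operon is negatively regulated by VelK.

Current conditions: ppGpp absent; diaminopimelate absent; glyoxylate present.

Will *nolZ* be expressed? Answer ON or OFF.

ON

Diaminopimelate is absent, so LutH is active.
Glyoxylate is present, so PurB is active.
No repressor is bound and LutH and PurB are active, so *lomH* is transcribed.
So LomH is produced and active.
ppGpp is absent, so KosM is inactive.
No repressor is bound and LomH is active, so *velK* is transcribed.
So VelK is produced and active.
With repressor VelK bound, *wexS* is not transcribed.
So WexS is not produced.
With no repressor bound, *nolZ* is transcribed.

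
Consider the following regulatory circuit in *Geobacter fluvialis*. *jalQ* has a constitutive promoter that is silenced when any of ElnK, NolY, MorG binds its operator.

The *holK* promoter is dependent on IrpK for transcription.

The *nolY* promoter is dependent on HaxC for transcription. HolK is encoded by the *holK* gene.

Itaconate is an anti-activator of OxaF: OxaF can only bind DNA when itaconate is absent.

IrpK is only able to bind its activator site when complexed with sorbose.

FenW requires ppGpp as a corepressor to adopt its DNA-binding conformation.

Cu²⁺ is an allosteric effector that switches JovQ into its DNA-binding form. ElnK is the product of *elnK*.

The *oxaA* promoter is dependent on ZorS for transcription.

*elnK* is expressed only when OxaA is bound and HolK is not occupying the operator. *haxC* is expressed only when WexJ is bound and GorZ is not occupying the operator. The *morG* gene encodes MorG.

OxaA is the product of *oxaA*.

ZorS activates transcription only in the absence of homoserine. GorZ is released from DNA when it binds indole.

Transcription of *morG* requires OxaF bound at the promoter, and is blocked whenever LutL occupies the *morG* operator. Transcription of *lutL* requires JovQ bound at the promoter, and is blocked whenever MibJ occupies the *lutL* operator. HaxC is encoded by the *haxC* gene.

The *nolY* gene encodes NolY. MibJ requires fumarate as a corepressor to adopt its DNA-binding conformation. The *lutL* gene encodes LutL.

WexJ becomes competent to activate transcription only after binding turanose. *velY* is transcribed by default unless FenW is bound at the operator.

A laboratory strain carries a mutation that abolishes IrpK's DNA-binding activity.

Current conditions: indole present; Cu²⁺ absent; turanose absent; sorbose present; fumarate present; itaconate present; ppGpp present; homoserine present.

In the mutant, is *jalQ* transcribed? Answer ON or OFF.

ON

IrpK is non-functional in this strain, so it has no effect.
Required activator IrpK is absent, so *holK* is not transcribed.
So HolK is not produced.
Homoserine is present, so ZorS is inactive.
Required activator ZorS is absent, so *oxaA* is not transcribed.
So OxaA is not produced.
Required activator OxaA is absent, so *elnK* is not transcribed.
So ElnK is not produced.
Indole is present, so GorZ is inactive.
Turanose is absent, so WexJ is inactive.
Required activator WexJ is absent, so *haxC* is not transcribed.
So HaxC is not produced.
Required activator HaxC is absent, so *nolY* is not transcribed.
So NolY is not produced.
Itaconate is present, so OxaF is inactive.
Cu²⁺ is absent, so JovQ is inactive.
Fumarate is present, so MibJ is active.
With repressor MibJ bound, *lutL* is not transcribed.
So LutL is not produced.
Required activator OxaF is absent, so *morG* is not transcribed.
So MorG is not produced.
With no repressor bound, *jalQ* is transcribed.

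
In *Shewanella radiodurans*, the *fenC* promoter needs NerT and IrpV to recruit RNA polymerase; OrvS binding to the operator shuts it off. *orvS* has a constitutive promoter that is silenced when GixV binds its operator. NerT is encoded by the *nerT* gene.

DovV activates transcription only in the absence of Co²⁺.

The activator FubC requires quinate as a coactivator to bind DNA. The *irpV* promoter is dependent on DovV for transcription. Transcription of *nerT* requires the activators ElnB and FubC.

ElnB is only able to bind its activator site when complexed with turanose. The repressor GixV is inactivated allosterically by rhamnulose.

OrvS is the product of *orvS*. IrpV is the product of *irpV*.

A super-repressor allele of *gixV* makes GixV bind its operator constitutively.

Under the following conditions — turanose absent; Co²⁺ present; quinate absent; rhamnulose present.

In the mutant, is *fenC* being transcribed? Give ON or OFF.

OFF

Turanose is absent, so ElnB is inactive.
Quinate is absent, so FubC is inactive.
Required activator ElnB is absent, so *nerT* is not transcribed.
So NerT is not produced.
GixV is constitutively active in this strain.
With repressor GixV bound, *orvS* is not transcribed.
So OrvS is not produced.
Co²⁺ is present, so DovV is inactive.
Required activator DovV is absent, so *irpV* is not transcribed.
So IrpV is not produced.
Required activator NerT is absent, so *fenC* is not transcribed.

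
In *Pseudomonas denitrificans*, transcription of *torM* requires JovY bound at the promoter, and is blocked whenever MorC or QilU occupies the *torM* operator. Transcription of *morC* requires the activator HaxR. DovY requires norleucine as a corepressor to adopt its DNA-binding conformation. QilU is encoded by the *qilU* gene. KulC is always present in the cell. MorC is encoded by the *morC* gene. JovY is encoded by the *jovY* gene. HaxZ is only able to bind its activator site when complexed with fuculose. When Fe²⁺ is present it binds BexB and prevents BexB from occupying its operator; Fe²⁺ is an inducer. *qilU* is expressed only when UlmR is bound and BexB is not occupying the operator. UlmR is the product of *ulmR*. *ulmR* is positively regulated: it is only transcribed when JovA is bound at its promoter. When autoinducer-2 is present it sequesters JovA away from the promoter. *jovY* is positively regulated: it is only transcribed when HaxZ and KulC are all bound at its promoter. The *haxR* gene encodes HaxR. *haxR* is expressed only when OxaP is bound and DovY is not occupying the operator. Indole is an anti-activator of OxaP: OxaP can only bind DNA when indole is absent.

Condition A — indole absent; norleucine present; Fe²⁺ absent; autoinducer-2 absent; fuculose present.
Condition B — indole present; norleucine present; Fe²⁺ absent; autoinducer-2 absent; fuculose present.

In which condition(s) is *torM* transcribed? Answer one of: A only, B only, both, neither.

Condition A:
Indole is absent, so OxaP is active.
Norleucine is present, so DovY is active.
With repressor DovY bound, *haxR* is not transcribed.
So HaxR is not produced.
Required activator HaxR is absent, so *morC* is not transcribed.
So MorC is not produced.
Fe²⁺ is absent, so BexB is active.
Autoinducer-2 is absent, so JovA is active.
No repressor is bound and JovA is active, so *ulmR* is transcribed.
So UlmR is produced and active.
With repressor BexB bound, *qilU* is not transcribed.
So QilU is not produced.
Fuculose is present, so HaxZ is active.
KulC is produced constitutively and is active.
No repressor is bound and HaxZ and KulC are active, so *jovY* is transcribed.
So JovY is produced and active.
No repressor is bound and JovY is active, so *torM* is transcribed.
→ *torM* is ON in A.
Condition B:
Indole is present, so OxaP is inactive.
Norleucine is present, so DovY is active.
With repressor DovY bound, *haxR* is not transcribed.
So HaxR is not produced.
Required activator HaxR is absent, so *morC* is not transcribed.
So MorC is not produced.
Fe²⁺ is absent, so BexB is active.
Autoinducer-2 is absent, so JovA is active.
No repressor is bound and JovA is active, so *ulmR* is transcribed.
So UlmR is produced and active.
With repressor BexB bound, *qilU* is not transcribed.
So QilU is not produced.
Fuculose is present, so HaxZ is active.
KulC is produced constitutively and is active.
No repressor is bound and HaxZ and KulC are active, so *jovY* is transcribed.
So JovY is produced and active.
No repressor is bound and JovY is active, so *torM* is transcribed.
→ *torM* is ON in B.

both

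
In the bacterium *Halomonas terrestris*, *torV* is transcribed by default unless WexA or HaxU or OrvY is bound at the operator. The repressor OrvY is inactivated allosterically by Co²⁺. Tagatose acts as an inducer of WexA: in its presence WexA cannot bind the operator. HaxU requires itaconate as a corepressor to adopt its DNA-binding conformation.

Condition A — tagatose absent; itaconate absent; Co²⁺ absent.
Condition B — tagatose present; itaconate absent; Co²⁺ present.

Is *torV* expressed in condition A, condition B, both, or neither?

B only

Condition A:
Tagatose is absent, so WexA is active.
Itaconate is absent, so HaxU is inactive.
Co²⁺ is absent, so OrvY is active.
With repressor WexA bound, *torV* is not transcribed.
→ *torV* is OFF in A.
Condition B:
Tagatose is present, so WexA is inactive.
Itaconate is absent, so HaxU is inactive.
Co²⁺ is present, so OrvY is inactive.
With no repressor bound, *torV* is transcribed.
→ *torV* is ON in B.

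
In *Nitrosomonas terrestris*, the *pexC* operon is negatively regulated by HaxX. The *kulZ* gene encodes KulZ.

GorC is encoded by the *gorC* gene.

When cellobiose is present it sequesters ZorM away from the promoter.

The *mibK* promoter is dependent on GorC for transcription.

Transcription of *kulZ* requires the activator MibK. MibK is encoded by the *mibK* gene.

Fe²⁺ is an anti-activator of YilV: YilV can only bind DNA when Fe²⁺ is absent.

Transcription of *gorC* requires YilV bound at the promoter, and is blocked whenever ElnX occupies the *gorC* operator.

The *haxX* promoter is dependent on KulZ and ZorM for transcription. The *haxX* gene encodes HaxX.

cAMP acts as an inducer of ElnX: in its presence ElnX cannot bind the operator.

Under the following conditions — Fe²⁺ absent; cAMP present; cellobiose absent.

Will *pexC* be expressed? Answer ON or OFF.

Fe²⁺ is absent, so YilV is active.
cAMP is present, so ElnX is inactive.
No repressor is bound and YilV is active, so *gorC* is transcribed.
So GorC is produced and active.
No repressor is bound and GorC is active, so *mibK* is transcribed.
So MibK is produced and active.
No repressor is bound and MibK is active, so *kulZ* is transcribed.
So KulZ is produced and active.
Cellobiose is absent, so ZorM is active.
No repressor is bound and KulZ and ZorM are active, so *haxX* is transcribed.
So HaxX is produced and active.
With repressor HaxX bound, *pexC* is not transcribed.

OFF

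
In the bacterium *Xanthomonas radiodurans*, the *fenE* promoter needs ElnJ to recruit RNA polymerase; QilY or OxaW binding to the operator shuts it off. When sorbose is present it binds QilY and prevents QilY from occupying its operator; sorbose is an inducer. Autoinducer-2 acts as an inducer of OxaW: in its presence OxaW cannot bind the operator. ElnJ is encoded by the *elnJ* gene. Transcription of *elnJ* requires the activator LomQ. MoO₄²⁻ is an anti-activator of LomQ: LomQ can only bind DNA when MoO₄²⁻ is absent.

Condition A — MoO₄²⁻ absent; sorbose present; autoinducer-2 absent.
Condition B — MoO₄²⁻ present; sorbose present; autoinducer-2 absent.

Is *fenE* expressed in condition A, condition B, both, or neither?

Condition A:
MoO₄²⁻ is absent, so LomQ is active.
No repressor is bound and LomQ is active, so *elnJ* is transcribed.
So ElnJ is produced and active.
Sorbose is present, so QilY is inactive.
Autoinducer-2 is absent, so OxaW is active.
With repressor OxaW bound, *fenE* is not transcribed.
→ *fenE* is OFF in A.
Condition B:
MoO₄²⁻ is present, so LomQ is inactive.
Required activator LomQ is absent, so *elnJ* is not transcribed.
So ElnJ is not produced.
Sorbose is present, so QilY is inactive.
Autoinducer-2 is absent, so OxaW is active.
With repressor OxaW bound, *fenE* is not transcribed.
→ *fenE* is OFF in B.

neither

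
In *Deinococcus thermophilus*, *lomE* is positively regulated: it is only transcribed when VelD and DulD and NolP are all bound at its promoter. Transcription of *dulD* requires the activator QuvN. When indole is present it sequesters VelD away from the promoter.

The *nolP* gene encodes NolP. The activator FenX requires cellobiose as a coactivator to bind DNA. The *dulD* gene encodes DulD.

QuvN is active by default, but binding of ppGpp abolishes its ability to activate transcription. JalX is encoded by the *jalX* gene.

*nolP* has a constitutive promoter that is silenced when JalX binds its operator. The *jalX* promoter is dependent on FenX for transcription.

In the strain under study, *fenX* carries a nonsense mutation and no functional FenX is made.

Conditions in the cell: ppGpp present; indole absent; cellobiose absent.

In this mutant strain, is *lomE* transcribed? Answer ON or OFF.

OFF

Indole is absent, so VelD is active.
ppGpp is present, so QuvN is inactive.
Required activator QuvN is absent, so *dulD* is not transcribed.
So DulD is not produced.
FenX is non-functional in this strain, so it has no effect.
Required activator FenX is absent, so *jalX* is not transcribed.
So JalX is not produced.
With no repressor bound, *nolP* is transcribed.
So NolP is produced and active.
Required activator DulD is absent, so *lomE* is not transcribed.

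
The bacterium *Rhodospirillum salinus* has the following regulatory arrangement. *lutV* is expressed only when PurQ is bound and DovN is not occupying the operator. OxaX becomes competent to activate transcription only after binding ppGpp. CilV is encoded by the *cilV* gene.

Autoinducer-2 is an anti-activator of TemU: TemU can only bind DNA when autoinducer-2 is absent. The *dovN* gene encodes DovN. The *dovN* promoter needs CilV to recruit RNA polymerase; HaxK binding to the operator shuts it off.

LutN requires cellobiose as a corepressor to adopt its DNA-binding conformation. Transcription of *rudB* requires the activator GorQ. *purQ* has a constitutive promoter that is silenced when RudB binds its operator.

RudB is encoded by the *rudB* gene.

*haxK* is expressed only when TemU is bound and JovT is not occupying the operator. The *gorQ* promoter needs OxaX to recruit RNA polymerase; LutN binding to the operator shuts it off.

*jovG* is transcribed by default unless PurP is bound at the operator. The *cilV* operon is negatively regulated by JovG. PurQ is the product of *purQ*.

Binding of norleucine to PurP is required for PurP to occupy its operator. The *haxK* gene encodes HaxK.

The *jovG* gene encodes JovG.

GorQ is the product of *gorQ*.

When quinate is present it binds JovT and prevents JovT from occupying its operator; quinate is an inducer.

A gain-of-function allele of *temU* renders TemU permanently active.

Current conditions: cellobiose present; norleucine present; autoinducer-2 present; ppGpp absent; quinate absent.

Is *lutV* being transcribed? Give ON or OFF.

OFF

Norleucine is present, so PurP is active.
With repressor PurP bound, *jovG* is not transcribed.
So JovG is not produced.
With no repressor bound, *cilV* is transcribed.
So CilV is produced and active.
TemU is constitutively active in this strain.
Quinate is absent, so JovT is active.
With repressor JovT bound, *haxK* is not transcribed.
So HaxK is not produced.
No repressor is bound and CilV is active, so *dovN* is transcribed.
So DovN is produced and active.
ppGpp is absent, so OxaX is inactive.
Cellobiose is present, so LutN is active.
With repressor LutN bound, *gorQ* is not transcribed.
So GorQ is not produced.
Required activator GorQ is absent, so *rudB* is not transcribed.
So RudB is not produced.
With no repressor bound, *purQ* is transcribed.
So PurQ is produced and active.
With repressor DovN bound, *lutV* is not transcribed.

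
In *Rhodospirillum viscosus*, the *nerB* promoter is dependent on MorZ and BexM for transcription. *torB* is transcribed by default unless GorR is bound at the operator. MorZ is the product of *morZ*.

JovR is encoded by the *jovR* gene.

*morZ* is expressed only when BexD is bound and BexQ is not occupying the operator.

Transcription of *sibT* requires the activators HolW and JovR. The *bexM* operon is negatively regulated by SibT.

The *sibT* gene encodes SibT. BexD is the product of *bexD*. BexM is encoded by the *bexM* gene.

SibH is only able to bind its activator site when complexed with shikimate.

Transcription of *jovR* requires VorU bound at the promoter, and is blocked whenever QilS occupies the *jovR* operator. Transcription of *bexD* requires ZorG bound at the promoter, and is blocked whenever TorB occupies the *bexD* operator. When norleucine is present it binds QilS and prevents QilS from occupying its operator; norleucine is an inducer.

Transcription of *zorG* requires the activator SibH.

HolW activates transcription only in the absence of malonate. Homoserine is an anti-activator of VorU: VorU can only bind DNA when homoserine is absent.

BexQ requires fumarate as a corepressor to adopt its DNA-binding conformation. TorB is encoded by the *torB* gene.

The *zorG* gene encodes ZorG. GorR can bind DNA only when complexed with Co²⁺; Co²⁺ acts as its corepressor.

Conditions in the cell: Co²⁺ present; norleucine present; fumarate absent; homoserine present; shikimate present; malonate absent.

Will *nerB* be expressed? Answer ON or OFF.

Shikimate is present, so SibH is active.
No repressor is bound and SibH is active, so *zorG* is transcribed.
So ZorG is produced and active.
Co²⁺ is present, so GorR is active.
With repressor GorR bound, *torB* is not transcribed.
So TorB is not produced.
No repressor is bound and ZorG is active, so *bexD* is transcribed.
So BexD is produced and active.
Fumarate is absent, so BexQ is inactive.
No repressor is bound and BexD is active, so *morZ* is transcribed.
So MorZ is produced and active.
Malonate is absent, so HolW is active.
Norleucine is present, so QilS is inactive.
Homoserine is present, so VorU is inactive.
Required activator VorU is absent, so *jovR* is not transcribed.
So JovR is not produced.
Required activator JovR is absent, so *sibT* is not transcribed.
So SibT is not produced.
With no repressor bound, *bexM* is transcribed.
So BexM is produced and active.
No repressor is bound and MorZ and BexM are active, so *nerB* is transcribed.

ON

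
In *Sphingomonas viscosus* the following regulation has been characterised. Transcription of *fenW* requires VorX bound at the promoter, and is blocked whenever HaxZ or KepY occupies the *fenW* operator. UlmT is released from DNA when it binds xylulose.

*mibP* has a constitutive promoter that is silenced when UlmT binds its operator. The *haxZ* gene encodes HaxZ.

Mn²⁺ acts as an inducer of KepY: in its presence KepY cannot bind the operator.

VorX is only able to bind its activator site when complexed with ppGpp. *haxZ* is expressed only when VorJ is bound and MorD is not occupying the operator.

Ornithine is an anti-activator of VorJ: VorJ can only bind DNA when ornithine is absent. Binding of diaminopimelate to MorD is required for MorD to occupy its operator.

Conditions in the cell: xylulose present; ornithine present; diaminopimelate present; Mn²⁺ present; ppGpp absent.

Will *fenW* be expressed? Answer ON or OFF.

OFF

Diaminopimelate is present, so MorD is active.
Ornithine is present, so VorJ is inactive.
With repressor MorD bound, *haxZ* is not transcribed.
So HaxZ is not produced.
ppGpp is absent, so VorX is inactive.
Mn²⁺ is present, so KepY is inactive.
Required activator VorX is absent, so *fenW* is not transcribed.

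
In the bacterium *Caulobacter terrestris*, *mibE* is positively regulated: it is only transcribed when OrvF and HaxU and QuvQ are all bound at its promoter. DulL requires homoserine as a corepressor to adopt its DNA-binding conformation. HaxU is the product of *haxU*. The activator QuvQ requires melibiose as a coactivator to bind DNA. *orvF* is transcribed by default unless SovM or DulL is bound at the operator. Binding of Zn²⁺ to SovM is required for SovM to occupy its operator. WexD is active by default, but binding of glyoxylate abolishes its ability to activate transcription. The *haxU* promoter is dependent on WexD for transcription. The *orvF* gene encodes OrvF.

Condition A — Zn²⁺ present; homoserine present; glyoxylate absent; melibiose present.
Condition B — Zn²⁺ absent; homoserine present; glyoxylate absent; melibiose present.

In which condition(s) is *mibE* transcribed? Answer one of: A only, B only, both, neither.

neither

Condition A:
Zn²⁺ is present, so SovM is active.
Homoserine is present, so DulL is active.
With repressor SovM bound, *orvF* is not transcribed.
So OrvF is not produced.
Glyoxylate is absent, so WexD is active.
No repressor is bound and WexD is active, so *haxU* is transcribed.
So HaxU is produced and active.
Melibiose is present, so QuvQ is active.
Required activator OrvF is absent, so *mibE* is not transcribed.
→ *mibE* is OFF in A.
Condition B:
Zn²⁺ is absent, so SovM is inactive.
Homoserine is present, so DulL is active.
With repressor DulL bound, *orvF* is not transcribed.
So OrvF is not produced.
Glyoxylate is absent, so WexD is active.
No repressor is bound and WexD is active, so *haxU* is transcribed.
So HaxU is produced and active.
Melibiose is present, so QuvQ is active.
Required activator OrvF is absent, so *mibE* is not transcribed.
→ *mibE* is OFF in B.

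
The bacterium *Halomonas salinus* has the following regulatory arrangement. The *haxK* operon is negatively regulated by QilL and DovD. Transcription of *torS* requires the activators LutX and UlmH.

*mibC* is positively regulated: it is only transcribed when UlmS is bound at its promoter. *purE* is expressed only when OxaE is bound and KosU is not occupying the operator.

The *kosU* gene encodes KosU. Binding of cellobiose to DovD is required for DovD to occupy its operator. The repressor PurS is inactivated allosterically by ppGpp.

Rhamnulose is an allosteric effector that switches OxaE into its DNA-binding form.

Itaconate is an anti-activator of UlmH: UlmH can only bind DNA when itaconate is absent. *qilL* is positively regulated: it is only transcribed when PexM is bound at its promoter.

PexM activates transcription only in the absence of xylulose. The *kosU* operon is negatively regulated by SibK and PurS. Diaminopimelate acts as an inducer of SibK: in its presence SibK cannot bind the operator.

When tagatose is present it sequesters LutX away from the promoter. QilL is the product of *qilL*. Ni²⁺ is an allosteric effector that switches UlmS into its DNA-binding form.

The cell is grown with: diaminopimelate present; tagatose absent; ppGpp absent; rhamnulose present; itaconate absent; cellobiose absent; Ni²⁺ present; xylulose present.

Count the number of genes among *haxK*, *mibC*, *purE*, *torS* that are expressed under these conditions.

Xylulose is present, so PexM is inactive.
Required activator PexM is absent, so *qilL* is not transcribed.
So QilL is not produced.
Cellobiose is absent, so DovD is inactive.
With no repressor bound, *haxK* is transcribed.
→ *haxK* is ON.
Ni²⁺ is present, so UlmS is active.
No repressor is bound and UlmS is active, so *mibC* is transcribed.
→ *mibC* is ON.
Diaminopimelate is present, so SibK is inactive.
ppGpp is absent, so PurS is active.
With repressor PurS bound, *kosU* is not transcribed.
So KosU is not produced.
Rhamnulose is present, so OxaE is active.
No repressor is bound and OxaE is active, so *purE* is transcribed.
→ *purE* is ON.
Tagatose is absent, so LutX is active.
Itaconate is absent, so UlmH is active.
No repressor is bound and LutX and UlmH are active, so *torS* is transcribed.
→ *torS* is ON.
4 of the 4 genes are transcribed.

4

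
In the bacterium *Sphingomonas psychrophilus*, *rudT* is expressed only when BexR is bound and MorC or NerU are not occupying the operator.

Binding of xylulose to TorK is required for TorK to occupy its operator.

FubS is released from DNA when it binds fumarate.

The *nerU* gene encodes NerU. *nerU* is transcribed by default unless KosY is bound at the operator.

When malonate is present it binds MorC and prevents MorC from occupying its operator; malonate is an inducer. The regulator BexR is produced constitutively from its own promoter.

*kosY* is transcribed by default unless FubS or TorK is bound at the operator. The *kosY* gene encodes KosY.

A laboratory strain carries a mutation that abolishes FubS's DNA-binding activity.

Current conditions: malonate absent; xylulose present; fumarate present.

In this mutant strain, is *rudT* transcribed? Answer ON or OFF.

Malonate is absent, so MorC is active.
BexR is produced constitutively and is active.
FubS is non-functional in this strain, so it has no effect.
Xylulose is present, so TorK is active.
With repressor TorK bound, *kosY* is not transcribed.
So KosY is not produced.
With no repressor bound, *nerU* is transcribed.
So NerU is produced and active.
With repressor MorC bound, *rudT* is not transcribed.

OFF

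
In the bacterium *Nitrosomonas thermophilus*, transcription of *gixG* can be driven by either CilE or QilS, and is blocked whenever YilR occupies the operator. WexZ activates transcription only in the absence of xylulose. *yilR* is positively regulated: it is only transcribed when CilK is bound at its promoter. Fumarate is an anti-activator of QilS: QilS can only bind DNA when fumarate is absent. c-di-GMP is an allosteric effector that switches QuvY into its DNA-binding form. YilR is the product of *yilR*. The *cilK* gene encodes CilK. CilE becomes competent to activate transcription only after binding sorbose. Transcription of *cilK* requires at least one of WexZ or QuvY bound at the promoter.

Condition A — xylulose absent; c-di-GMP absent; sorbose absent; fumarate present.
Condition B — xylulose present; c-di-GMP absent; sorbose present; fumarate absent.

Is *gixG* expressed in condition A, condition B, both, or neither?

B only

Condition A:
Xylulose is absent, so WexZ is active.
c-di-GMP is absent, so QuvY is inactive.
Activator WexZ is present, so *cilK* is transcribed.
So CilK is produced and active.
No repressor is bound and CilK is active, so *yilR* is transcribed.
So YilR is produced and active.
Sorbose is absent, so CilE is inactive.
Fumarate is present, so QilS is inactive.
With repressor YilR bound, *gixG* is not transcribed.
→ *gixG* is OFF in A.
Condition B:
Xylulose is present, so WexZ is inactive.
c-di-GMP is absent, so QuvY is inactive.
No activator is available at the *cilK* promoter, so *cilK* is not transcribed.
So CilK is not produced.
Required activator CilK is absent, so *yilR* is not transcribed.
So YilR is not produced.
Sorbose is present, so CilE is active.
Fumarate is absent, so QilS is active.
Activator CilE is present, so *gixG* is transcribed.
→ *gixG* is ON in B.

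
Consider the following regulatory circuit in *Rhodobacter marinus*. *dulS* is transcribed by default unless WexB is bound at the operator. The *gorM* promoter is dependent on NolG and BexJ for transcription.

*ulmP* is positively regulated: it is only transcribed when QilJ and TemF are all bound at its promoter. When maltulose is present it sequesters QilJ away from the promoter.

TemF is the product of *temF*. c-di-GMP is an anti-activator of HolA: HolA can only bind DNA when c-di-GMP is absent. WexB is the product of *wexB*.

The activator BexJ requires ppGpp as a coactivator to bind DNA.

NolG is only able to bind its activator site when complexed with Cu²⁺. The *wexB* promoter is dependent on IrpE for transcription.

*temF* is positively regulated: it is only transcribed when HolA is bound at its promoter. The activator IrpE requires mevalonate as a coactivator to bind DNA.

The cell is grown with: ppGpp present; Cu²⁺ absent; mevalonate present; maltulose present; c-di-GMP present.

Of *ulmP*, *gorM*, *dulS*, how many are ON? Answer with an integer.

Maltulose is present, so QilJ is inactive.
c-di-GMP is present, so HolA is inactive.
Required activator HolA is absent, so *temF* is not transcribed.
So TemF is not produced.
Required activator QilJ is absent, so *ulmP* is not transcribed.
→ *ulmP* is OFF.
Cu²⁺ is absent, so NolG is inactive.
ppGpp is present, so BexJ is active.
Required activator NolG is absent, so *gorM* is not transcribed.
→ *gorM* is OFF.
Mevalonate is present, so IrpE is active.
No repressor is bound and IrpE is active, so *wexB* is transcribed.
So WexB is produced and active.
With repressor WexB bound, *dulS* is not transcribed.
→ *dulS* is OFF.
0 of the 3 genes are transcribed.

0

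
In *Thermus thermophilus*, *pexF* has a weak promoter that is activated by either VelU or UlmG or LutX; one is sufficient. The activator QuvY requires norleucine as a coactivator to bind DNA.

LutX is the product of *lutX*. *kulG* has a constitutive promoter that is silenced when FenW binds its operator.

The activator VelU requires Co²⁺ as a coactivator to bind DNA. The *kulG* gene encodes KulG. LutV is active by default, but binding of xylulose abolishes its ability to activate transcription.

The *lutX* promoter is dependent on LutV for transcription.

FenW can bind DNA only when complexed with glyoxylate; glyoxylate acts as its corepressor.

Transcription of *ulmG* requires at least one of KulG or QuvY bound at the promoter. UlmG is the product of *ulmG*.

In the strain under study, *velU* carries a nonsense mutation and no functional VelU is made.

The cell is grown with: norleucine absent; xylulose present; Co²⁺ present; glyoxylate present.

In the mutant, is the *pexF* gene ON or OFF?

VelU is non-functional in this strain, so it has no effect.
Glyoxylate is present, so FenW is active.
With repressor FenW bound, *kulG* is not transcribed.
So KulG is not produced.
Norleucine is absent, so QuvY is inactive.
No activator is available at the *ulmG* promoter, so *ulmG* is not transcribed.
So UlmG is not produced.
Xylulose is present, so LutV is inactive.
Required activator LutV is absent, so *lutX* is not transcribed.
So LutX is not produced.
No activator is available at the *pexF* promoter, so *pexF* is not transcribed.

OFF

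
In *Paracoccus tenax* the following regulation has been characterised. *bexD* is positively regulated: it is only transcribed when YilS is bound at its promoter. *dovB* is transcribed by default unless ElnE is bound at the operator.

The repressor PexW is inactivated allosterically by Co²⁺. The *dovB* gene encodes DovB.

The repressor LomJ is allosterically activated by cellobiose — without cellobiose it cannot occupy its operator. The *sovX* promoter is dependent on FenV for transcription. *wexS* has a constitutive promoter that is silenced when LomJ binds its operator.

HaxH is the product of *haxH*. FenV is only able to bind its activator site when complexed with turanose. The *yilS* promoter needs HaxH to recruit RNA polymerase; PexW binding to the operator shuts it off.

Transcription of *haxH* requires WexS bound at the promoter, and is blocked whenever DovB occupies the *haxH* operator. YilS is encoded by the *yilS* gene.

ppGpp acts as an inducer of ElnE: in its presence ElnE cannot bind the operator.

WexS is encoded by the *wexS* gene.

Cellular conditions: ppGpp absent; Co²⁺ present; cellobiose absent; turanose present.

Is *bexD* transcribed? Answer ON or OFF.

ON

Cellobiose is absent, so LomJ is inactive.
With no repressor bound, *wexS* is transcribed.
So WexS is produced and active.
ppGpp is absent, so ElnE is active.
With repressor ElnE bound, *dovB* is not transcribed.
So DovB is not produced.
No repressor is bound and WexS is active, so *haxH* is transcribed.
So HaxH is produced and active.
Co²⁺ is present, so PexW is inactive.
No repressor is bound and HaxH is active, so *yilS* is transcribed.
So YilS is produced and active.
No repressor is bound and YilS is active, so *bexD* is transcribed.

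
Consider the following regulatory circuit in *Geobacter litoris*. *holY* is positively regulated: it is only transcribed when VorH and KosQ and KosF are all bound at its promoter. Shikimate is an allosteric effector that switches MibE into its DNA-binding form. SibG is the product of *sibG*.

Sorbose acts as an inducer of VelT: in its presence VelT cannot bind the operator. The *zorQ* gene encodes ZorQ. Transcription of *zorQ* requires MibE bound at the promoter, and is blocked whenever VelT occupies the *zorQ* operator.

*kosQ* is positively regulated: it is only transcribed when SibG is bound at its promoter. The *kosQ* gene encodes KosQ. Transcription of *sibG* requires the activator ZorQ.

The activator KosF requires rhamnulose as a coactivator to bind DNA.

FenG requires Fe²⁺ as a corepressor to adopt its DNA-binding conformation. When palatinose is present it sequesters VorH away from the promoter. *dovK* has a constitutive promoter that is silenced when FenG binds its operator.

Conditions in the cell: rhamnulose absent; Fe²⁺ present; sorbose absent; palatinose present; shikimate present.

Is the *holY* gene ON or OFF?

Palatinose is present, so VorH is inactive.
Sorbose is absent, so VelT is active.
Shikimate is present, so MibE is active.
With repressor VelT bound, *zorQ* is not transcribed.
So ZorQ is not produced.
Required activator ZorQ is absent, so *sibG* is not transcribed.
So SibG is not produced.
Required activator SibG is absent, so *kosQ* is not transcribed.
So KosQ is not produced.
Rhamnulose is absent, so KosF is inactive.
Required activator VorH is absent, so *holY* is not transcribed.

OFF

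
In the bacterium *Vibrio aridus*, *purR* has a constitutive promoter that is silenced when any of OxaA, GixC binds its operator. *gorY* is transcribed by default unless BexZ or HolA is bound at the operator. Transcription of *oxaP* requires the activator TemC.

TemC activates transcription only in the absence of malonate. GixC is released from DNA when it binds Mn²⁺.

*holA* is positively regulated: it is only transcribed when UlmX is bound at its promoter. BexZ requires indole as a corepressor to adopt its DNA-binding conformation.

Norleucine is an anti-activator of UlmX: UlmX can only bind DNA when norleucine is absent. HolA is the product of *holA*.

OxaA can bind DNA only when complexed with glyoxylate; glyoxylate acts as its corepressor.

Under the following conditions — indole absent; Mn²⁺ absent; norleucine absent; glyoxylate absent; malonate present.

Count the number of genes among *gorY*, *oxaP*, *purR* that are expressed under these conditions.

0

Indole is absent, so BexZ is inactive.
Norleucine is absent, so UlmX is active.
No repressor is bound and UlmX is active, so *holA* is transcribed.
So HolA is produced and active.
With repressor HolA bound, *gorY* is not transcribed.
→ *gorY* is OFF.
Malonate is present, so TemC is inactive.
Required activator TemC is absent, so *oxaP* is not transcribed.
→ *oxaP* is OFF.
Glyoxylate is absent, so OxaA is inactive.
Mn²⁺ is absent, so GixC is active.
With repressor GixC bound, *purR* is not transcribed.
→ *purR* is OFF.
0 of the 3 genes are transcribed.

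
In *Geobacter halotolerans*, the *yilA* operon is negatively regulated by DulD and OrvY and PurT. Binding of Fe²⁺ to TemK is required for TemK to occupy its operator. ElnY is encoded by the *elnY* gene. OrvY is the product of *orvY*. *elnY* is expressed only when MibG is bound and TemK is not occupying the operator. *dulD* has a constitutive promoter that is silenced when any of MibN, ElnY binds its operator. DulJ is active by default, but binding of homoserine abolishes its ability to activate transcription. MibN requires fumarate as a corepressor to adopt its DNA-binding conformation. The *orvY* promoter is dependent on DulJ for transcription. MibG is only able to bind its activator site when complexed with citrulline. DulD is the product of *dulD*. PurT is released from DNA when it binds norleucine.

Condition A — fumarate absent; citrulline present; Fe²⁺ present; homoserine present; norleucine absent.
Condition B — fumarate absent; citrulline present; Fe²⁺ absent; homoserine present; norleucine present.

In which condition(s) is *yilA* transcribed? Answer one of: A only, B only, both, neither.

B only

Condition A:
Fumarate is absent, so MibN is inactive.
Citrulline is present, so MibG is active.
Fe²⁺ is present, so TemK is active.
With repressor TemK bound, *elnY* is not transcribed.
So ElnY is not produced.
With no repressor bound, *dulD* is transcribed.
So DulD is produced and active.
Homoserine is present, so DulJ is inactive.
Required activator DulJ is absent, so *orvY* is not transcribed.
So OrvY is not produced.
Norleucine is absent, so PurT is active.
With repressor DulD bound, *yilA* is not transcribed.
→ *yilA* is OFF in A.
Condition B:
Fumarate is absent, so MibN is inactive.
Citrulline is present, so MibG is active.
Fe²⁺ is absent, so TemK is inactive.
No repressor is bound and MibG is active, so *elnY* is transcribed.
So ElnY is produced and active.
With repressor ElnY bound, *dulD* is not transcribed.
So DulD is not produced.
Homoserine is present, so DulJ is inactive.
Required activator DulJ is absent, so *orvY* is not transcribed.
So OrvY is not produced.
Norleucine is present, so PurT is inactive.
With no repressor bound, *yilA* is transcribed.
→ *yilA* is ON in B.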